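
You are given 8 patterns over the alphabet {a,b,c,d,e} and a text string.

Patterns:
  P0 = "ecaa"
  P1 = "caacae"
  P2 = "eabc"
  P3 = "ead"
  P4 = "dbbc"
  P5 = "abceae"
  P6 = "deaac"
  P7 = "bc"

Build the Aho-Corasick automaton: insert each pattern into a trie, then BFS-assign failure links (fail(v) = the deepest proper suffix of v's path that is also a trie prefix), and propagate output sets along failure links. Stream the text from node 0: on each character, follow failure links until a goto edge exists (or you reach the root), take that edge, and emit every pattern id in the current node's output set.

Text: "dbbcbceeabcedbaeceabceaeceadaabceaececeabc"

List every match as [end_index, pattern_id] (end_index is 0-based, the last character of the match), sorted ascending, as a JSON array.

Construct AC machine:
Trie (insert patterns):
  0='ε' goto a→19 b→29 c→5 d→15 e→1
  1='e' goto a→11 c→2
  2='ec' goto a→3
  3='eca' goto a→4
  4='ecaa' goto ·  ←P0
  5='c' goto a→6
  6='ca' goto a→7
  7='caa' goto c→8
  8='caac' goto a→9
  9='caaca' goto e→10
  10='caacae' goto ·  ←P1
  11='ea' goto b→12 d→14
  12='eab' goto c→13
  13='eabc' goto ·  ←P2
  14='ead' goto ·  ←P3
  15='d' goto b→16 e→25
  16='db' goto b→17
  17='dbb' goto c→18
  18='dbbc' goto ·  ←P4
  19='a' goto b→20
  20='ab' goto c→21
  21='abc' goto e→22
  22='abce' goto a→23
  23='abcea' goto e→24
  24='abceae' goto ·  ←P5
  25='de' goto a→26
  26='dea' goto a→27
  27='deaa' goto c→28
  28='deaac' goto ·  ←P6
  29='b' goto c→30
  30='bc' goto ·  ←P7

BFS fail/out derivation:
  n1('e'): parent n0 fail=0; on 'e' 0 → fail=0;  out ∅∪∅=∅
  n5('c'): parent n0 fail=0; on 'c' 0 → fail=0;  out ∅∪∅=∅
  n15('d'): parent n0 fail=0; on 'd' 0 → fail=0;  out ∅∪∅=∅
  n19('a'): parent n0 fail=0; on 'a' 0 → fail=0;  out ∅∪∅=∅
  n29('b'): parent n0 fail=0; on 'b' 0 → fail=0;  out ∅∪∅=∅
  n2('ec'): parent n1 fail=0; on 'c' 0 → fail=5;  out ∅∪∅=∅
  n6('ca'): parent n5 fail=0; on 'a' 0 → fail=19;  out ∅∪∅=∅
  n11('ea'): parent n1 fail=0; on 'a' 0 → fail=19;  out ∅∪∅=∅
  n16('db'): parent n15 fail=0; on 'b' 0 → fail=29;  out ∅∪∅=∅
  n20('ab'): parent n19 fail=0; on 'b' 0 → fail=29;  out ∅∪∅=∅
  n25('de'): parent n15 fail=0; on 'e' 0 → fail=1;  out ∅∪∅=∅
  n30('bc'): parent n29 fail=0; on 'c' 0 → fail=5;  out {7}∪∅={7}
  n3('eca'): parent n2 fail=5; on 'a' 5 → fail=6;  out ∅∪∅=∅
  n7('caa'): parent n6 fail=19; on 'a' 19→0 → fail=19;  out ∅∪∅=∅
  n12('eab'): parent n11 fail=19; on 'b' 19 → fail=20;  out ∅∪∅=∅
  n14('ead'): parent n11 fail=19; on 'd' 19→0 → fail=15;  out {3}∪∅={3}
  n17('dbb'): parent n16 fail=29; on 'b' 29→0 → fail=29;  out ∅∪∅=∅
  n21('abc'): parent n20 fail=29; on 'c' 29 → fail=30;  out ∅∪{7}={7}
  n26('dea'): parent n25 fail=1; on 'a' 1 → fail=11;  out ∅∪∅=∅
  n4('ecaa'): parent n3 fail=6; on 'a' 6 → fail=7;  out {0}∪∅={0}
  n8('caac'): parent n7 fail=19; on 'c' 19→0 → fail=5;  out ∅∪∅=∅
  n13('eabc'): parent n12 fail=20; on 'c' 20 → fail=21;  out {2}∪{7}={2,7}
  n18('dbbc'): parent n17 fail=29; on 'c' 29 → fail=30;  out {4}∪{7}={4,7}
  n22('abce'): parent n21 fail=30; on 'e' 30→5→0 → fail=1;  out ∅∪∅=∅
  n27('deaa'): parent n26 fail=11; on 'a' 11→19→0 → fail=19;  out ∅∪∅=∅
  n9('caaca'): parent n8 fail=5; on 'a' 5 → fail=6;  out ∅∪∅=∅
  n23('abcea'): parent n22 fail=1; on 'a' 1 → fail=11;  out ∅∪∅=∅
  n28('deaac'): parent n27 fail=19; on 'c' 19→0 → fail=5;  out {6}∪∅={6}
  n10('caacae'): parent n9 fail=6; on 'e' 6→19→0 → fail=1;  out {1}∪∅={1}
  n24('abceae'): parent n23 fail=11; on 'e' 11→19→0 → fail=1;  out {5}∪∅={5}

Scan:
i=0 'd': node 0→15
i=1 'b': node 15→16
i=2 'b': node 16→17
i=3 'c': node 17→18  emit P4@[0:3],P7@[2:3]
i=4 'b': node 18→29 ·f
i=5 'c': node 29→30  emit P7@[4:5]
i=6 'e': node 30→1 ·f
i=7 'e': node 1→1 ·f
i=8 'a': node 1→11
i=9 'b': node 11→12
i=10 'c': node 12→13  emit P2@[7:10],P7@[9:10]
i=11 'e': node 13→22 ·f
i=12 'd': node 22→15 ·f
i=13 'b': node 15→16
i=14 'a': node 16→19 ·f
i=15 'e': node 19→1 ·f
i=16 'c': node 1→2
i=17 'e': node 2→1 ·f
i=18 'a': node 1→11
i=19 'b': node 11→12
i=20 'c': node 12→13  emit P2@[17:20],P7@[19:20]
i=21 'e': node 13→22 ·f
i=22 'a': node 22→23
i=23 'e': node 23→24  emit P5@[18:23]
i=24 'c': node 24→2 ·f
i=25 'e': node 2→1 ·f
i=26 'a': node 1→11
i=27 'd': node 11→14  emit P3@[25:27]
i=28 'a': node 14→19 ·f
i=29 'a': node 19→19 ·f
i=30 'b': node 19→20
i=31 'c': node 20→21  emit P7@[30:31]
i=32 'e': node 21→22
i=33 'a': node 22→23
i=34 'e': node 23→24  emit P5@[29:34]
i=35 'c': node 24→2 ·f
i=36 'e': node 2→1 ·f
i=37 'c': node 1→2
i=38 'e': node 2→1 ·f
i=39 'a': node 1→11
i=40 'b': node 11→12
i=41 'c': node 12→13  emit P2@[38:41],P7@[40:41]

All matches (sorted): [[3,4],[3,7],[5,7],[10,2],[10,7],[20,2],[20,7],[23,5],[27,3],[31,7],[34,5],[41,2],[41,7]]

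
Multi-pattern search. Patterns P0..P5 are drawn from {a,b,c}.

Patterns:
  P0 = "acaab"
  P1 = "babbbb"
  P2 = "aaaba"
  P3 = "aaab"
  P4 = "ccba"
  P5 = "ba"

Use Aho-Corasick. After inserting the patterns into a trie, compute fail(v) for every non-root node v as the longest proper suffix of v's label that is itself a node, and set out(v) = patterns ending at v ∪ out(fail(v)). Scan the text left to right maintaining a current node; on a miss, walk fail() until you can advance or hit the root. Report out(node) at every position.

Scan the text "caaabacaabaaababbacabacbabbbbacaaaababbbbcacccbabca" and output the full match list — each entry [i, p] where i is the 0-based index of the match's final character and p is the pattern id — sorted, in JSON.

Construct AC machine:
Trie (insert patterns):
  n0 'ε': a→1 b→6 c→16
  n1 'a': a→12 c→2
  n2 'ac': a→3
  n3 'aca': a→4
  n4 'acaa': b→5
  n5 'acaab': ·  [P0 ends]
  n6 'b': a→7
  n7 'ba': b→8  [P5 ends]
  n8 'bab': b→9
  n9 'babb': b→10
  n10 'babbb': b→11
  n11 'babbbb': ·  [P1 ends]
  n12 'aa': a→13
  n13 'aaa': b→14
  n14 'aaab': a→15  [P3 ends]
  n15 'aaaba': ·  [P2 ends]
  n16 'c': c→17
  n17 'cc': b→18
  n18 'ccb': a→19
  n19 'ccba': ·  [P4 ends]

BFS fail/out derivation:
  fail(1) 'a': from fail(0)=0 chase 'a': 0 ⇒ 0;  out=∅∪out(0)=∅
  fail(6) 'b': from fail(0)=0 chase 'b': 0 ⇒ 0;  out=∅∪out(0)=∅
  fail(16) 'c': from fail(0)=0 chase 'c': 0 ⇒ 0;  out=∅∪out(0)=∅
  fail(2) 'ac': from fail(1)=0 chase 'c': 0 ⇒ 16;  out=∅∪out(16)=∅
  fail(7) 'ba': from fail(6)=0 chase 'a': 0 ⇒ 1;  out={5}∪out(1)={5}
  fail(12) 'aa': from fail(1)=0 chase 'a': 0 ⇒ 1;  out=∅∪out(1)=∅
  fail(17) 'cc': from fail(16)=0 chase 'c': 0 ⇒ 16;  out=∅∪out(16)=∅
  fail(3) 'aca': from fail(2)=16 chase 'a': 16→0 ⇒ 1;  out=∅∪out(1)=∅
  fail(8) 'bab': from fail(7)=1 chase 'b': 1→0 ⇒ 6;  out=∅∪out(6)=∅
  fail(13) 'aaa': from fail(12)=1 chase 'a': 1 ⇒ 12;  out=∅∪out(12)=∅
  fail(18) 'ccb': from fail(17)=16 chase 'b': 16→0 ⇒ 6;  out=∅∪out(6)=∅
  fail(4) 'acaa': from fail(3)=1 chase 'a': 1 ⇒ 12;  out=∅∪out(12)=∅
  fail(9) 'babb': from fail(8)=6 chase 'b': 6→0 ⇒ 6;  out=∅∪out(6)=∅
  fail(14) 'aaab': from fail(13)=12 chase 'b': 12→1→0 ⇒ 6;  out={3}∪out(6)={3}
  fail(19) 'ccba': from fail(18)=6 chase 'a': 6 ⇒ 7;  out={4}∪out(7)={4,5}
  fail(5) 'acaab': from fail(4)=12 chase 'b': 12→1→0 ⇒ 6;  out={0}∪out(6)={0}
  fail(10) 'babbb': from fail(9)=6 chase 'b': 6→0 ⇒ 6;  out=∅∪out(6)=∅
  fail(15) 'aaaba': from fail(14)=6 chase 'a': 6 ⇒ 7;  out={2}∪out(7)={2,5}
  fail(11) 'babbbb': from fail(10)=6 chase 'b': 6→0 ⇒ 6;  out={1}∪out(6)={1}

Run:
[0] read 'c'  n0⇒n16
[1] read 'a'  n16⇒n1 ·f
[2] read 'a'  n1⇒n12
[3] read 'a'  n12⇒n13
[4] read 'b'  n13⇒n14  ** P3@[1:4]
[5] read 'a'  n14⇒n15  ** P2@[1:5],P5@[4:5]
[6] read 'c'  n15⇒n2 ·f
[7] read 'a'  n2⇒n3
[8] read 'a'  n3⇒n4
[9] read 'b'  n4⇒n5  ** P0@[5:9]
[10] read 'a'  n5⇒n7 ·f  ** P5@[9:10]
[11] read 'a'  n7⇒n12 ·f
[12] read 'a'  n12⇒n13
[13] read 'b'  n13⇒n14  ** P3@[10:13]
[14] read 'a'  n14⇒n15  ** P2@[10:14],P5@[13:14]
[15] read 'b'  n15⇒n8 ·f
[16] read 'b'  n8⇒n9
[17] read 'a'  n9⇒n7 ·f  ** P5@[16:17]
[18] read 'c'  n7⇒n2 ·f
[19] read 'a'  n2⇒n3
[20] read 'b'  n3⇒n6 ·f
[21] read 'a'  n6⇒n7  ** P5@[20:21]
[22] read 'c'  n7⇒n2 ·f
[23] read 'b'  n2⇒n6 ·f
[24] read 'a'  n6⇒n7  ** P5@[23:24]
[25] read 'b'  n7⇒n8
[26] read 'b'  n8⇒n9
[27] read 'b'  n9⇒n10
[28] read 'b'  n10⇒n11  ** P1@[23:28]
[29] read 'a'  n11⇒n7 ·f  ** P5@[28:29]
[30] read 'c'  n7⇒n2 ·f
[31] read 'a'  n2⇒n3
[32] read 'a'  n3⇒n4
[33] read 'a'  n4⇒n13 ·f
[34] read 'a'  n13⇒n13 ·f
[35] read 'b'  n13⇒n14  ** P3@[32:35]
[36] read 'a'  n14⇒n15  ** P2@[32:36],P5@[35:36]
[37] read 'b'  n15⇒n8 ·f
[38] read 'b'  n8⇒n9
[39] read 'b'  n9⇒n10
[40] read 'b'  n10⇒n11  ** P1@[35:40]
[41] read 'c'  n11⇒n16 ·f
[42] read 'a'  n16⇒n1 ·f
[43] read 'c'  n1⇒n2
[44] read 'c'  n2⇒n17 ·f
[45] read 'c'  n17⇒n17 ·f
[46] read 'b'  n17⇒n18
[47] read 'a'  n18⇒n19  ** P4@[44:47],P5@[46:47]
[48] read 'b'  n19⇒n8 ·f
[49] read 'c'  n8⇒n16 ·f
[50] read 'a'  n16⇒n1 ·f

Result: [[4,3],[5,2],[5,5],[9,0],[10,5],[13,3],[14,2],[14,5],[17,5],[21,5],[24,5],[28,1],[29,5],[35,3],[36,2],[36,5],[40,1],[47,4],[47,5]]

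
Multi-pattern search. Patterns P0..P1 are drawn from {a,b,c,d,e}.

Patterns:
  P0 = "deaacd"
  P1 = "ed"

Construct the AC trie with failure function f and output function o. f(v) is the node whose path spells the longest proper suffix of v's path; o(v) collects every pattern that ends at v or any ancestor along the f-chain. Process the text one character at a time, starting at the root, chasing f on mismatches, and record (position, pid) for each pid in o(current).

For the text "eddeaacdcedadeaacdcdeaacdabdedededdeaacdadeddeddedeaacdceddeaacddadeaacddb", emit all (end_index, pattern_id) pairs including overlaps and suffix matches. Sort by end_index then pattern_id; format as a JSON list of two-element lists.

Build automaton:
Trie (insert patterns):
  n0 'ε': d→1 e→7
  n1 'd': e→2
  n2 'de': a→3
  n3 'dea': a→4
  n4 'deaa': c→5
  n5 'deaac': d→6
  n6 'deaacd': ·  ←P0
  n7 'e': d→8
  n8 'ed': ·  ←P1

BFS fail/out derivation:
  n1('d'): parent n0 fail=0; on 'd' 0 → fail=0;  out ∅∪∅=∅
  n7('e'): parent n0 fail=0; on 'e' 0 → fail=0;  out ∅∪∅=∅
  n2('de'): parent n1 fail=0; on 'e' 0 → fail=7;  out ∅∪∅=∅
  n8('ed'): parent n7 fail=0; on 'd' 0 → fail=1;  out {1}∪∅={1}
  n3('dea'): parent n2 fail=7; on 'a' 7→0 → fail=0;  out ∅∪∅=∅
  n4('deaa'): parent n3 fail=0; on 'a' 0 → fail=0;  out ∅∪∅=∅
  n5('deaac'): parent n4 fail=0; on 'c' 0 → fail=0;  out ∅∪∅=∅
  n6('deaacd'): parent n5 fail=0; on 'd' 0 → fail=1;  out {0}∪∅={0}

Run:
pos 0 'e': at 7
pos 1 'd': at 8  emit P1@[0:1]
pos 2 'd': at 1 (via fail)
pos 3 'e': at 2
pos 4 'a': at 3
pos 5 'a': at 4
pos 6 'c': at 5
pos 7 'd': at 6  emit P0@[2:7]
pos 8 'c': at 0 (via fail)
pos 9 'e': at 7
pos 10 'd': at 8  emit P1@[9:10]
pos 11 'a': at 0 (via fail)
pos 12 'd': at 1
pos 13 'e': at 2
pos 14 'a': at 3
pos 15 'a': at 4
pos 16 'c': at 5
pos 17 'd': at 6  emit P0@[12:17]
pos 18 'c': at 0 (via fail)
pos 19 'd': at 1
pos 20 'e': at 2
pos 21 'a': at 3
pos 22 'a': at 4
pos 23 'c': at 5
pos 24 'd': at 6  emit P0@[19:24]
pos 25 'a': at 0 (via fail)
pos 26 'b': at 0
pos 27 'd': at 1
pos 28 'e': at 2
pos 29 'd': at 8 (via fail)  emit P1@[28:29]
pos 30 'e': at 2 (via fail)
pos 31 'd': at 8 (via fail)  emit P1@[30:31]
pos 32 'e': at 2 (via fail)
pos 33 'd': at 8 (via fail)  emit P1@[32:33]
pos 34 'd': at 1 (via fail)
pos 35 'e': at 2
pos 36 'a': at 3
pos 37 'a': at 4
pos 38 'c': at 5
pos 39 'd': at 6  emit P0@[34:39]
pos 40 'a': at 0 (via fail)
pos 41 'd': at 1
pos 42 'e': at 2
pos 43 'd': at 8 (via fail)  emit P1@[42:43]
pos 44 'd': at 1 (via fail)
pos 45 'e': at 2
pos 46 'd': at 8 (via fail)  emit P1@[45:46]
pos 47 'd': at 1 (via fail)
pos 48 'e': at 2
pos 49 'd': at 8 (via fail)  emit P1@[48:49]
pos 50 'e': at 2 (via fail)
pos 51 'a': at 3
pos 52 'a': at 4
pos 53 'c': at 5
pos 54 'd': at 6  emit P0@[49:54]
pos 55 'c': at 0 (via fail)
pos 56 'e': at 7
pos 57 'd': at 8  emit P1@[56:57]
pos 58 'd': at 1 (via fail)
pos 59 'e': at 2
pos 60 'a': at 3
pos 61 'a': at 4
pos 62 'c': at 5
pos 63 'd': at 6  emit P0@[58:63]
pos 64 'd': at 1 (via fail)
pos 65 'a': at 0 (via fail)
pos 66 'd': at 1
pos 67 'e': at 2
pos 68 'a': at 3
pos 69 'a': at 4
pos 70 'c': at 5
pos 71 'd': at 6  emit P0@[66:71]
pos 72 'd': at 1 (via fail)
pos 73 'b': at 0 (via fail)

Matches: [[1,1],[7,0],[10,1],[17,0],[24,0],[29,1],[31,1],[33,1],[39,0],[43,1],[46,1],[49,1],[54,0],[57,1],[63,0],[71,0]]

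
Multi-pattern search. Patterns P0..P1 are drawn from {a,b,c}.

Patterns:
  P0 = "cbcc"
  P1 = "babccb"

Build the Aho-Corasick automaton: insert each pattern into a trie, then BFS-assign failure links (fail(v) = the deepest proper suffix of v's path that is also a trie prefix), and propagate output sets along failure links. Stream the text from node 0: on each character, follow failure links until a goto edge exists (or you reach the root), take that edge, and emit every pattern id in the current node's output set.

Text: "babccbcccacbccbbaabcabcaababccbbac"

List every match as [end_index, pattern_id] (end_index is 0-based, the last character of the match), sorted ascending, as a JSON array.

Build:
Trie nodes:
  n0 'ε': b→5 c→1
  n1 'c': b→2
  n2 'cb': c→3
  n3 'cbc': c→4
  n4 'cbcc': ·  [P0 ends]
  n5 'b': a→6
  n6 'ba': b→7
  n7 'bab': c→8
  n8 'babc': c→9
  n9 'babcc': b→10
  n10 'babccb': ·  [P1 ends]

BFS fail/out derivation:
  fail(1) 'c': from fail(0)=0 chase 'c': 0 ⇒ 0;  out=∅∪out(0)=∅
  fail(5) 'b': from fail(0)=0 chase 'b': 0 ⇒ 0;  out=∅∪out(0)=∅
  fail(2) 'cb': from fail(1)=0 chase 'b': 0 ⇒ 5;  out=∅∪out(5)=∅
  fail(6) 'ba': from fail(5)=0 chase 'a': 0 ⇒ 0;  out=∅∪out(0)=∅
  fail(3) 'cbc': from fail(2)=5 chase 'c': 5→0 ⇒ 1;  out=∅∪out(1)=∅
  fail(7) 'bab': from fail(6)=0 chase 'b': 0 ⇒ 5;  out=∅∪out(5)=∅
  fail(4) 'cbcc': from fail(3)=1 chase 'c': 1→0 ⇒ 1;  out={0}∪out(1)={0}
  fail(8) 'babc': from fail(7)=5 chase 'c': 5→0 ⇒ 1;  out=∅∪out(1)=∅
  fail(9) 'babcc': from fail(8)=1 chase 'c': 1→0 ⇒ 1;  out=∅∪out(1)=∅
  fail(10) 'babccb': from fail(9)=1 chase 'b': 1 ⇒ 2;  out={1}∪out(2)={1}

Scan:
[0] read 'b'  n0⇒n5
[1] read 'a'  n5⇒n6
[2] read 'b'  n6⇒n7
[3] read 'c'  n7⇒n8
[4] read 'c'  n8⇒n9
[5] read 'b'  n9⇒n10  ** P1@[0:5]
[6] read 'c'  n10⇒n3 (via fail)
[7] read 'c'  n3⇒n4  ** P0@[4:7]
[8] read 'c'  n4⇒n1 (via fail)
[9] read 'a'  n1⇒n0 (via fail)
[10] read 'c'  n0⇒n1
[11] read 'b'  n1⇒n2
[12] read 'c'  n2⇒n3
[13] read 'c'  n3⇒n4  ** P0@[10:13]
[14] read 'b'  n4⇒n2 (via fail)
[15] read 'b'  n2⇒n5 (via fail)
[16] read 'a'  n5⇒n6
[17] read 'a'  n6⇒n0 (via fail)
[18] read 'b'  n0⇒n5
[19] read 'c'  n5⇒n1 (via fail)
[20] read 'a'  n1⇒n0 (via fail)
[21] read 'b'  n0⇒n5
[22] read 'c'  n5⇒n1 (via fail)
[23] read 'a'  n1⇒n0 (via fail)
[24] read 'a'  n0⇒n0
[25] read 'b'  n0⇒n5
[26] read 'a'  n5⇒n6
[27] read 'b'  n6⇒n7
[28] read 'c'  n7⇒n8
[29] read 'c'  n8⇒n9
[30] read 'b'  n9⇒n10  ** P1@[25:30]
[31] read 'b'  n10⇒n5 (via fail)
[32] read 'a'  n5⇒n6
[33] read 'c'  n6⇒n1 (via fail)

All matches (sorted): [[5,1],[7,0],[13,0],[30,1]]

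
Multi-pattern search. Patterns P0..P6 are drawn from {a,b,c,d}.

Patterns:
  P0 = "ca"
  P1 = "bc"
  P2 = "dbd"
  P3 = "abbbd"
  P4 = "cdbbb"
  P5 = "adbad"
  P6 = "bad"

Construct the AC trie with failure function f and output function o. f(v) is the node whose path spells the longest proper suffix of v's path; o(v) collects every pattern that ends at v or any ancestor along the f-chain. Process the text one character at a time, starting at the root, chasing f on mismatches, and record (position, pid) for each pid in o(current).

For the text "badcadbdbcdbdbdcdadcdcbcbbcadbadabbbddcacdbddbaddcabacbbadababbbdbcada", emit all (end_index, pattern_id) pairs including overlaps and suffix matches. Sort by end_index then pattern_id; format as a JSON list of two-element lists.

Build automaton:
Trie (insert patterns):
  0='ε' goto a→8 b→3 c→1 d→5
  1='c' goto a→2 d→13
  2='ca' goto ·  [P0 ends]
  3='b' goto a→21 c→4
  4='bc' goto ·  [P1 ends]
  5='d' goto b→6
  6='db' goto d→7
  7='dbd' goto ·  [P2 ends]
  8='a' goto b→9 d→17
  9='ab' goto b→10
  10='abb' goto b→11
  11='abbb' goto d→12
  12='abbbd' goto ·  [P3 ends]
  13='cd' goto b→14
  14='cdb' goto b→15
  15='cdbb' goto b→16
  16='cdbbb' goto ·  [P4 ends]
  17='ad' goto b→18
  18='adb' goto a→19
  19='adba' goto d→20
  20='adbad' goto ·  [P5 ends]
  21='ba' goto d→22
  22='bad' goto ·  [P6 ends]

Failure links (BFS by depth):
  n1('c'): parent n0 fail=0; on 'c' 0 → fail=0;  out ∅∪∅=∅
  n3('b'): parent n0 fail=0; on 'b' 0 → fail=0;  out ∅∪∅=∅
  n5('d'): parent n0 fail=0; on 'd' 0 → fail=0;  out ∅∪∅=∅
  n8('a'): parent n0 fail=0; on 'a' 0 → fail=0;  out ∅∪∅=∅
  n2('ca'): parent n1 fail=0; on 'a' 0 → fail=8;  out {0}∪∅={0}
  n4('bc'): parent n3 fail=0; on 'c' 0 → fail=1;  out {1}∪∅={1}
  n6('db'): parent n5 fail=0; on 'b' 0 → fail=3;  out ∅∪∅=∅
  n9('ab'): parent n8 fail=0; on 'b' 0 → fail=3;  out ∅∪∅=∅
  n13('cd'): parent n1 fail=0; on 'd' 0 → fail=5;  out ∅∪∅=∅
  n17('ad'): parent n8 fail=0; on 'd' 0 → fail=5;  out ∅∪∅=∅
  n21('ba'): parent n3 fail=0; on 'a' 0 → fail=8;  out ∅∪∅=∅
  n7('dbd'): parent n6 fail=3; on 'd' 3→0 → fail=5;  out {2}∪∅={2}
  n10('abb'): parent n9 fail=3; on 'b' 3→0 → fail=3;  out ∅∪∅=∅
  n14('cdb'): parent n13 fail=5; on 'b' 5 → fail=6;  out ∅∪∅=∅
  n18('adb'): parent n17 fail=5; on 'b' 5 → fail=6;  out ∅∪∅=∅
  n22('bad'): parent n21 fail=8; on 'd' 8 → fail=17;  out {6}∪∅={6}
  n11('abbb'): parent n10 fail=3; on 'b' 3→0 → fail=3;  out ∅∪∅=∅
  n15('cdbb'): parent n14 fail=6; on 'b' 6→3→0 → fail=3;  out ∅∪∅=∅
  n19('adba'): parent n18 fail=6; on 'a' 6→3 → fail=21;  out ∅∪∅=∅
  n12('abbbd'): parent n11 fail=3; on 'd' 3→0 → fail=5;  out {3}∪∅={3}
  n16('cdbbb'): parent n15 fail=3; on 'b' 3→0 → fail=3;  out {4}∪∅={4}
  n20('adbad'): parent n19 fail=21; on 'd' 21 → fail=22;  out {5}∪{6}={5,6}

Run:
[0] read 'b'  n0⇒n3
[1] read 'a'  n3⇒n21
[2] read 'd'  n21⇒n22  emit P6@[0:2]
[3] read 'c'  n22⇒n1 (via fail)
[4] read 'a'  n1⇒n2  emit P0@[3:4]
[5] read 'd'  n2⇒n17 (via fail)
[6] read 'b'  n17⇒n18
[7] read 'd'  n18⇒n7 (via fail)  emit P2@[5:7]
[8] read 'b'  n7⇒n6 (via fail)
[9] read 'c'  n6⇒n4 (via fail)  emit P1@[8:9]
[10] read 'd'  n4⇒n13 (via fail)
[11] read 'b'  n13⇒n14
[12] read 'd'  n14⇒n7 (via fail)  emit P2@[10:12]
[13] read 'b'  n7⇒n6 (via fail)
[14] read 'd'  n6⇒n7  emit P2@[12:14]
[15] read 'c'  n7⇒n1 (via fail)
[16] read 'd'  n1⇒n13
[17] read 'a'  n13⇒n8 (via fail)
[18] read 'd'  n8⇒n17
[19] read 'c'  n17⇒n1 (via fail)
[20] read 'd'  n1⇒n13
[21] read 'c'  n13⇒n1 (via fail)
[22] read 'b'  n1⇒n3 (via fail)
[23] read 'c'  n3⇒n4  emit P1@[22:23]
[24] read 'b'  n4⇒n3 (via fail)
[25] read 'b'  n3⇒n3 (via fail)
[26] read 'c'  n3⇒n4  emit P1@[25:26]
[27] read 'a'  n4⇒n2 (via fail)  emit P0@[26:27]
[28] read 'd'  n2⇒n17 (via fail)
[29] read 'b'  n17⇒n18
[30] read 'a'  n18⇒n19
[31] read 'd'  n19⇒n20  emit P5@[27:31],P6@[29:31]
[32] read 'a'  n20⇒n8 (via fail)
[33] read 'b'  n8⇒n9
[34] read 'b'  n9⇒n10
[35] read 'b'  n10⇒n11
[36] read 'd'  n11⇒n12  emit P3@[32:36]
[37] read 'd'  n12⇒n5 (via fail)
[38] read 'c'  n5⇒n1 (via fail)
[39] read 'a'  n1⇒n2  emit P0@[38:39]
[40] read 'c'  n2⇒n1 (via fail)
[41] read 'd'  n1⇒n13
[42] read 'b'  n13⇒n14
[43] read 'd'  n14⇒n7 (via fail)  emit P2@[41:43]
[44] read 'd'  n7⇒n5 (via fail)
[45] read 'b'  n5⇒n6
[46] read 'a'  n6⇒n21 (via fail)
[47] read 'd'  n21⇒n22  emit P6@[45:47]
[48] read 'd'  n22⇒n5 (via fail)
[49] read 'c'  n5⇒n1 (via fail)
[50] read 'a'  n1⇒n2  emit P0@[49:50]
[51] read 'b'  n2⇒n9 (via fail)
[52] read 'a'  n9⇒n21 (via fail)
[53] read 'c'  n21⇒n1 (via fail)
[54] read 'b'  n1⇒n3 (via fail)
[55] read 'b'  n3⇒n3 (via fail)
[56] read 'a'  n3⇒n21
[57] read 'd'  n21⇒n22  emit P6@[55:57]
[58] read 'a'  n22⇒n8 (via fail)
[59] read 'b'  n8⇒n9
[60] read 'a'  n9⇒n21 (via fail)
[61] read 'b'  n21⇒n9 (via fail)
[62] read 'b'  n9⇒n10
[63] read 'b'  n10⇒n11
[64] read 'd'  n11⇒n12  emit P3@[60:64]
[65] read 'b'  n12⇒n6 (via fail)
[66] read 'c'  n6⇒n4 (via fail)  emit P1@[65:66]
[67] read 'a'  n4⇒n2 (via fail)  emit P0@[66:67]
[68] read 'd'  n2⇒n17 (via fail)
[69] read 'a'  n17⇒n8 (via fail)

Result: [[2,6],[4,0],[7,2],[9,1],[12,2],[14,2],[23,1],[26,1],[27,0],[31,5],[31,6],[36,3],[39,0],[43,2],[47,6],[50,0],[57,6],[64,3],[66,1],[67,0]]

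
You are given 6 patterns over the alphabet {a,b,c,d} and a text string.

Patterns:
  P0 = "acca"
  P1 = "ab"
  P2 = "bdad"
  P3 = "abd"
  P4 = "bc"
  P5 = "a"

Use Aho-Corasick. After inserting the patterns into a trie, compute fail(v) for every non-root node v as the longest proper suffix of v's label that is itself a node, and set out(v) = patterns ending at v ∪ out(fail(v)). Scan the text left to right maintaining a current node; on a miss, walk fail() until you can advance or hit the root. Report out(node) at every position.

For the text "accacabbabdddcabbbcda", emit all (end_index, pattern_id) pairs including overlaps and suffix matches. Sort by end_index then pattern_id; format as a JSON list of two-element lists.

Construct AC machine:
Trie nodes:
  n0 'ε': a→1 b→6
  n1 'a': b→5 c→2  [P5 ends]
  n2 'ac': c→3
  n3 'acc': a→4
  n4 'acca': ·  [P0 ends]
  n5 'ab': d→10  [P1 ends]
  n6 'b': c→11 d→7
  n7 'bd': a→8
  n8 'bda': d→9
  n9 'bdad': ·  [P2 ends]
  n10 'abd': ·  [P3 ends]
  n11 'bc': ·  [P4 ends]

BFS fail/out derivation:
  fail(1) 'a': from fail(0)=0 chase 'a': 0 ⇒ 0;  out={5}∪out(0)={5}
  fail(6) 'b': from fail(0)=0 chase 'b': 0 ⇒ 0;  out=∅∪out(0)=∅
  fail(2) 'ac': from fail(1)=0 chase 'c': 0 ⇒ 0;  out=∅∪out(0)=∅
  fail(5) 'ab': from fail(1)=0 chase 'b': 0 ⇒ 6;  out={1}∪out(6)={1}
  fail(7) 'bd': from fail(6)=0 chase 'd': 0 ⇒ 0;  out=∅∪out(0)=∅
  fail(11) 'bc': from fail(6)=0 chase 'c': 0 ⇒ 0;  out={4}∪out(0)={4}
  fail(3) 'acc': from fail(2)=0 chase 'c': 0 ⇒ 0;  out=∅∪out(0)=∅
  fail(8) 'bda': from fail(7)=0 chase 'a': 0 ⇒ 1;  out=∅∪out(1)={5}
  fail(10) 'abd': from fail(5)=6 chase 'd': 6 ⇒ 7;  out={3}∪out(7)={3}
  fail(4) 'acca': from fail(3)=0 chase 'a': 0 ⇒ 1;  out={0}∪out(1)={0,5}
  fail(9) 'bdad': from fail(8)=1 chase 'd': 1→0 ⇒ 0;  out={2}∪out(0)={2}

Run:
pos 0 'a': at 1  ** P5@[0:0]
pos 1 'c': at 2
pos 2 'c': at 3
pos 3 'a': at 4  ** P0@[0:3],P5@[3:3]
pos 4 'c': at 2 ·f
pos 5 'a': at 1 ·f  ** P5@[5:5]
pos 6 'b': at 5  ** P1@[5:6]
pos 7 'b': at 6 ·f
pos 8 'a': at 1 ·f  ** P5@[8:8]
pos 9 'b': at 5  ** P1@[8:9]
pos 10 'd': at 10  ** P3@[8:10]
pos 11 'd': at 0 ·f
pos 12 'd': at 0
pos 13 'c': at 0
pos 14 'a': at 1  ** P5@[14:14]
pos 15 'b': at 5  ** P1@[14:15]
pos 16 'b': at 6 ·f
pos 17 'b': at 6 ·f
pos 18 'c': at 11  ** P4@[17:18]
pos 19 'd': at 0 ·f
pos 20 'a': at 1  ** P5@[20:20]

Matches: [[0,5],[3,0],[3,5],[5,5],[6,1],[8,5],[9,1],[10,3],[14,5],[15,1],[18,4],[20,5]]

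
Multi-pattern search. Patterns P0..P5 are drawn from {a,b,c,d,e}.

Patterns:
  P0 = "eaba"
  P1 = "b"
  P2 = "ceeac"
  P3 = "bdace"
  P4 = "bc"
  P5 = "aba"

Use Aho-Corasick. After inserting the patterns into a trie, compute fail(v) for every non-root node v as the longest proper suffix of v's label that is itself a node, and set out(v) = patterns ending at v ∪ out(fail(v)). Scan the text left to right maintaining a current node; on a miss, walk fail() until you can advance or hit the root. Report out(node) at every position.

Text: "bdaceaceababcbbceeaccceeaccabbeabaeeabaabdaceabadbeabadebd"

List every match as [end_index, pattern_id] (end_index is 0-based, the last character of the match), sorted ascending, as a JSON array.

Build:
Trie (insert patterns):
  n0 'ε': a→16 b→5 c→6 e→1
  n1 'e': a→2
  n2 'ea': b→3
  n3 'eab': a→4
  n4 'eaba': ·  ←P0
  n5 'b': c→15 d→11  ←P1
  n6 'c': e→7
  n7 'ce': e→8
  n8 'cee': a→9
  n9 'ceea': c→10
  n10 'ceeac': ·  ←P2
  n11 'bd': a→12
  n12 'bda': c→13
  n13 'bdac': e→14
  n14 'bdace': ·  ←P3
  n15 'bc': ·  ←P4
  n16 'a': b→17
  n17 'ab': a→18
  n18 'aba': ·  ←P5

BFS fail/out derivation:
  fail(1) 'e': from fail(0)=0 chase 'e': 0 ⇒ 0;  out=∅∪out(0)=∅
  fail(5) 'b': from fail(0)=0 chase 'b': 0 ⇒ 0;  out={1}∪out(0)={1}
  fail(6) 'c': from fail(0)=0 chase 'c': 0 ⇒ 0;  out=∅∪out(0)=∅
  fail(16) 'a': from fail(0)=0 chase 'a': 0 ⇒ 0;  out=∅∪out(0)=∅
  fail(2) 'ea': from fail(1)=0 chase 'a': 0 ⇒ 16;  out=∅∪out(16)=∅
  fail(7) 'ce': from fail(6)=0 chase 'e': 0 ⇒ 1;  out=∅∪out(1)=∅
  fail(11) 'bd': from fail(5)=0 chase 'd': 0 ⇒ 0;  out=∅∪out(0)=∅
  fail(15) 'bc': from fail(5)=0 chase 'c': 0 ⇒ 6;  out={4}∪out(6)={4}
  fail(17) 'ab': from fail(16)=0 chase 'b': 0 ⇒ 5;  out=∅∪out(5)={1}
  fail(3) 'eab': from fail(2)=16 chase 'b': 16 ⇒ 17;  out=∅∪out(17)={1}
  fail(8) 'cee': from fail(7)=1 chase 'e': 1→0 ⇒ 1;  out=∅∪out(1)=∅
  fail(12) 'bda': from fail(11)=0 chase 'a': 0 ⇒ 16;  out=∅∪out(16)=∅
  fail(18) 'aba': from fail(17)=5 chase 'a': 5→0 ⇒ 16;  out={5}∪out(16)={5}
  fail(4) 'eaba': from fail(3)=17 chase 'a': 17 ⇒ 18;  out={0}∪out(18)={0,5}
  fail(9) 'ceea': from fail(8)=1 chase 'a': 1 ⇒ 2;  out=∅∪out(2)=∅
  fail(13) 'bdac': from fail(12)=16 chase 'c': 16→0 ⇒ 6;  out=∅∪out(6)=∅
  fail(10) 'ceeac': from fail(9)=2 chase 'c': 2→16→0 ⇒ 6;  out={2}∪out(6)={2}
  fail(14) 'bdace': from fail(13)=6 chase 'e': 6 ⇒ 7;  out={3}∪out(7)={3}

Scan:
[0] read 'b'  n0⇒n5  → match P1@[0:0]
[1] read 'd'  n5⇒n11
[2] read 'a'  n11⇒n12
[3] read 'c'  n12⇒n13
[4] read 'e'  n13⇒n14  → match P3@[0:4]
[5] read 'a'  n14⇒n2 ·f
[6] read 'c'  n2⇒n6 ·f
[7] read 'e'  n6⇒n7
[8] read 'a'  n7⇒n2 ·f
[9] read 'b'  n2⇒n3  → match P1@[9:9]
[10] read 'a'  n3⇒n4  → match P0@[7:10],P5@[8:10]
[11] read 'b'  n4⇒n17 ·f  → match P1@[11:11]
[12] read 'c'  n17⇒n15 ·f  → match P4@[11:12]
[13] read 'b'  n15⇒n5 ·f  → match P1@[13:13]
[14] read 'b'  n5⇒n5 ·f  → match P1@[14:14]
[15] read 'c'  n5⇒n15  → match P4@[14:15]
[16] read 'e'  n15⇒n7 ·f
[17] read 'e'  n7⇒n8
[18] read 'a'  n8⇒n9
[19] read 'c'  n9⇒n10  → match P2@[15:19]
[20] read 'c'  n10⇒n6 ·f
[21] read 'c'  n6⇒n6 ·f
[22] read 'e'  n6⇒n7
[23] read 'e'  n7⇒n8
[24] read 'a'  n8⇒n9
[25] read 'c'  n9⇒n10  → match P2@[21:25]
[26] read 'c'  n10⇒n6 ·f
[27] read 'a'  n6⇒n16 ·f
[28] read 'b'  n16⇒n17  → match P1@[28:28]
[29] read 'b'  n17⇒n5 ·f  → match P1@[29:29]
[30] read 'e'  n5⇒n1 ·f
[31] read 'a'  n1⇒n2
[32] read 'b'  n2⇒n3  → match P1@[32:32]
[33] read 'a'  n3⇒n4  → match P0@[30:33],P5@[31:33]
[34] read 'e'  n4⇒n1 ·f
[35] read 'e'  n1⇒n1 ·f
[36] read 'a'  n1⇒n2
[37] read 'b'  n2⇒n3  → match P1@[37:37]
[38] read 'a'  n3⇒n4  → match P0@[35:38],P5@[36:38]
[39] read 'a'  n4⇒n16 ·f
[40] read 'b'  n16⇒n17  → match P1@[40:40]
[41] read 'd'  n17⇒n11 ·f
[42] read 'a'  n11⇒n12
[43] read 'c'  n12⇒n13
[44] read 'e'  n13⇒n14  → match P3@[40:44]
[45] read 'a'  n14⇒n2 ·f
[46] read 'b'  n2⇒n3  → match P1@[46:46]
[47] read 'a'  n3⇒n4  → match P0@[44:47],P5@[45:47]
[48] read 'd'  n4⇒n0 ·f
[49] read 'b'  n0⇒n5  → match P1@[49:49]
[50] read 'e'  n5⇒n1 ·f
[51] read 'a'  n1⇒n2
[52] read 'b'  n2⇒n3  → match P1@[52:52]
[53] read 'a'  n3⇒n4  → match P0@[50:53],P5@[51:53]
[54] read 'd'  n4⇒n0 ·f
[55] read 'e'  n0⇒n1
[56] read 'b'  n1⇒n5 ·f  → match P1@[56:56]
[57] read 'd'  n5⇒n11

Matches: [[0,1],[4,3],[9,1],[10,0],[10,5],[11,1],[12,4],[13,1],[14,1],[15,4],[19,2],[25,2],[28,1],[29,1],[32,1],[33,0],[33,5],[37,1],[38,0],[38,5],[40,1],[44,3],[46,1],[47,0],[47,5],[49,1],[52,1],[53,0],[53,5],[56,1]]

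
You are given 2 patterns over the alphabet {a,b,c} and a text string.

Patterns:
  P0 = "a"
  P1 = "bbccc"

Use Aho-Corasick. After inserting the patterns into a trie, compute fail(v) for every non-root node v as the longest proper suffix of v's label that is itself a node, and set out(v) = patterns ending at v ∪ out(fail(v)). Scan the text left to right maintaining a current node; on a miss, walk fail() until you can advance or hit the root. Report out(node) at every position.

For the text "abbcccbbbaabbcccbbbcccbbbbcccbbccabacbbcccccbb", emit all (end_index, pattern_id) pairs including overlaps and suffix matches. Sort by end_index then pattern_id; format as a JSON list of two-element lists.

Build automaton:
Trie (insert patterns):
  0='ε' goto a→1 b→2
  1='a' goto ·  ←P0
  2='b' goto b→3
  3='bb' goto c→4
  4='bbc' goto c→5
  5='bbcc' goto c→6
  6='bbccc' goto ·  ←P1

Failure links (BFS by depth):
  n1('a'): parent n0 fail=0; on 'a' 0 → fail=0;  out {0}∪∅={0}
  n2('b'): parent n0 fail=0; on 'b' 0 → fail=0;  out ∅∪∅=∅
  n3('bb'): parent n2 fail=0; on 'b' 0 → fail=2;  out ∅∪∅=∅
  n4('bbc'): parent n3 fail=2; on 'c' 2→0 → fail=0;  out ∅∪∅=∅
  n5('bbcc'): parent n4 fail=0; on 'c' 0 → fail=0;  out ∅∪∅=∅
  n6('bbccc'): parent n5 fail=0; on 'c' 0 → fail=0;  out {1}∪∅={1}

Scan:
[0] read 'a'  n0⇒n1  emit P0@[0:0]
[1] read 'b'  n1⇒n2 (via fail)
[2] read 'b'  n2⇒n3
[3] read 'c'  n3⇒n4
[4] read 'c'  n4⇒n5
[5] read 'c'  n5⇒n6  emit P1@[1:5]
[6] read 'b'  n6⇒n2 (via fail)
[7] read 'b'  n2⇒n3
[8] read 'b'  n3⇒n3 (via fail)
[9] read 'a'  n3⇒n1 (via fail)  emit P0@[9:9]
[10] read 'a'  n1⇒n1 (via fail)  emit P0@[10:10]
[11] read 'b'  n1⇒n2 (via fail)
[12] read 'b'  n2⇒n3
[13] read 'c'  n3⇒n4
[14] read 'c'  n4⇒n5
[15] read 'c'  n5⇒n6  emit P1@[11:15]
[16] read 'b'  n6⇒n2 (via fail)
[17] read 'b'  n2⇒n3
[18] read 'b'  n3⇒n3 (via fail)
[19] read 'c'  n3⇒n4
[20] read 'c'  n4⇒n5
[21] read 'c'  n5⇒n6  emit P1@[17:21]
[22] read 'b'  n6⇒n2 (via fail)
[23] read 'b'  n2⇒n3
[24] read 'b'  n3⇒n3 (via fail)
[25] read 'b'  n3⇒n3 (via fail)
[26] read 'c'  n3⇒n4
[27] read 'c'  n4⇒n5
[28] read 'c'  n5⇒n6  emit P1@[24:28]
[29] read 'b'  n6⇒n2 (via fail)
[30] read 'b'  n2⇒n3
[31] read 'c'  n3⇒n4
[32] read 'c'  n4⇒n5
[33] read 'a'  n5⇒n1 (via fail)  emit P0@[33:33]
[34] read 'b'  n1⇒n2 (via fail)
[35] read 'a'  n2⇒n1 (via fail)  emit P0@[35:35]
[36] read 'c'  n1⇒n0 (via fail)
[37] read 'b'  n0⇒n2
[38] read 'b'  n2⇒n3
[39] read 'c'  n3⇒n4
[40] read 'c'  n4⇒n5
[41] read 'c'  n5⇒n6  emit P1@[37:41]
[42] read 'c'  n6⇒n0 (via fail)
[43] read 'c'  n0⇒n0
[44] read 'b'  n0⇒n2
[45] read 'b'  n2⇒n3

Matches: [[0,0],[5,1],[9,0],[10,0],[15,1],[21,1],[28,1],[33,0],[35,0],[41,1]]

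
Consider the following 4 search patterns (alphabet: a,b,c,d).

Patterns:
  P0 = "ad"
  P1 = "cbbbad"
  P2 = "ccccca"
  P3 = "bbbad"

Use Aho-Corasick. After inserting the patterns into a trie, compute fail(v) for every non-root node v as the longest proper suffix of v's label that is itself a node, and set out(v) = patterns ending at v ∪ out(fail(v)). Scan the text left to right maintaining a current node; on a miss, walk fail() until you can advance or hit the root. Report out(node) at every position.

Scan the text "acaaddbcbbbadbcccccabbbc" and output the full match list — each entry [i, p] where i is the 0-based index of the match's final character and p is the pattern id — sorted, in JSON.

Construct AC machine:
Trie (insert patterns):
  0='ε' goto a→1 b→14 c→3
  1='a' goto d→2
  2='ad' goto ·  ←P0
  3='c' goto b→4 c→9
  4='cb' goto b→5
  5='cbb' goto b→6
  6='cbbb' goto a→7
  7='cbbba' goto d→8
  8='cbbbad' goto ·  ←P1
  9='cc' goto c→10
  10='ccc' goto c→11
  11='cccc' goto c→12
  12='ccccc' goto a→13
  13='ccccca' goto ·  ←P2
  14='b' goto b→15
  15='bb' goto b→16
  16='bbb' goto a→17
  17='bbba' goto d→18
  18='bbbad' goto ·  ←P3

Failure links (BFS by depth):
  fail(1) 'a': from fail(0)=0 chase 'a': 0 ⇒ 0;  out=∅∪out(0)=∅
  fail(3) 'c': from fail(0)=0 chase 'c': 0 ⇒ 0;  out=∅∪out(0)=∅
  fail(14) 'b': from fail(0)=0 chase 'b': 0 ⇒ 0;  out=∅∪out(0)=∅
  fail(2) 'ad': from fail(1)=0 chase 'd': 0 ⇒ 0;  out={0}∪out(0)={0}
  fail(4) 'cb': from fail(3)=0 chase 'b': 0 ⇒ 14;  out=∅∪out(14)=∅
  fail(9) 'cc': from fail(3)=0 chase 'c': 0 ⇒ 3;  out=∅∪out(3)=∅
  fail(15) 'bb': from fail(14)=0 chase 'b': 0 ⇒ 14;  out=∅∪out(14)=∅
  fail(5) 'cbb': from fail(4)=14 chase 'b': 14 ⇒ 15;  out=∅∪out(15)=∅
  fail(10) 'ccc': from fail(9)=3 chase 'c': 3 ⇒ 9;  out=∅∪out(9)=∅
  fail(16) 'bbb': from fail(15)=14 chase 'b': 14 ⇒ 15;  out=∅∪out(15)=∅
  fail(6) 'cbbb': from fail(5)=15 chase 'b': 15 ⇒ 16;  out=∅∪out(16)=∅
  fail(11) 'cccc': from fail(10)=9 chase 'c': 9 ⇒ 10;  out=∅∪out(10)=∅
  fail(17) 'bbba': from fail(16)=15 chase 'a': 15→14→0 ⇒ 1;  out=∅∪out(1)=∅
  fail(7) 'cbbba': from fail(6)=16 chase 'a': 16 ⇒ 17;  out=∅∪out(17)=∅
  fail(12) 'ccccc': from fail(11)=10 chase 'c': 10 ⇒ 11;  out=∅∪out(11)=∅
  fail(18) 'bbbad': from fail(17)=1 chase 'd': 1 ⇒ 2;  out={3}∪out(2)={0,3}
  fail(8) 'cbbbad': from fail(7)=17 chase 'd': 17 ⇒ 18;  out={1}∪out(18)={0,1,3}
  fail(13) 'ccccca': from fail(12)=11 chase 'a': 11→10→9→3→0 ⇒ 1;  out={2}∪out(1)={2}

Run:
pos 0 'a': at 1
pos 1 'c': at 3 ·f
pos 2 'a': at 1 ·f
pos 3 'a': at 1 ·f
pos 4 'd': at 2  → match P0@[3:4]
pos 5 'd': at 0 ·f
pos 6 'b': at 14
pos 7 'c': at 3 ·f
pos 8 'b': at 4
pos 9 'b': at 5
pos 10 'b': at 6
pos 11 'a': at 7
pos 12 'd': at 8  → match P0@[11:12],P1@[7:12],P3@[8:12]
pos 13 'b': at 14 ·f
pos 14 'c': at 3 ·f
pos 15 'c': at 9
pos 16 'c': at 10
pos 17 'c': at 11
pos 18 'c': at 12
pos 19 'a': at 13  → match P2@[14:19]
pos 20 'b': at 14 ·f
pos 21 'b': at 15
pos 22 'b': at 16
pos 23 'c': at 3 ·f

Result: [[4,0],[12,0],[12,1],[12,3],[19,2]]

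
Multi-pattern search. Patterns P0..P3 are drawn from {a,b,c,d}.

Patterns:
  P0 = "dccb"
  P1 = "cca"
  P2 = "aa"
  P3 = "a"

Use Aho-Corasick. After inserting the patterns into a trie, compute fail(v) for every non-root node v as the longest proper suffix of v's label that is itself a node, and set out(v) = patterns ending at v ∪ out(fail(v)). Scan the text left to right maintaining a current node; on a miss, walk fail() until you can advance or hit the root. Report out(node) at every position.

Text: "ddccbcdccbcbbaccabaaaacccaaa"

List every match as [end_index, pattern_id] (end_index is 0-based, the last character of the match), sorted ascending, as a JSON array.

Construct AC machine:
Trie nodes:
  0='ε' goto a→8 c→5 d→1
  1='d' goto c→2
  2='dc' goto c→3
  3='dcc' goto b→4
  4='dccb' goto ·  [P0 ends]
  5='c' goto c→6
  6='cc' goto a→7
  7='cca' goto ·  [P1 ends]
  8='a' goto a→9  [P3 ends]
  9='aa' goto ·  [P2 ends]

BFS fail/out derivation:
  n1('d'): parent n0 fail=0; on 'd' 0 → fail=0;  out ∅∪∅=∅
  n5('c'): parent n0 fail=0; on 'c' 0 → fail=0;  out ∅∪∅=∅
  n8('a'): parent n0 fail=0; on 'a' 0 → fail=0;  out {3}∪∅={3}
  n2('dc'): parent n1 fail=0; on 'c' 0 → fail=5;  out ∅∪∅=∅
  n6('cc'): parent n5 fail=0; on 'c' 0 → fail=5;  out ∅∪∅=∅
  n9('aa'): parent n8 fail=0; on 'a' 0 → fail=8;  out {2}∪{3}={2,3}
  n3('dcc'): parent n2 fail=5; on 'c' 5 → fail=6;  out ∅∪∅=∅
  n7('cca'): parent n6 fail=5; on 'a' 5→0 → fail=8;  out {1}∪{3}={1,3}
  n4('dccb'): parent n3 fail=6; on 'b' 6→5→0 → fail=0;  out {0}∪∅={0}

Scan:
[0] read 'd'  n0⇒n1
[1] read 'd'  n1⇒n1 (fail-walked)
[2] read 'c'  n1⇒n2
[3] read 'c'  n2⇒n3
[4] read 'b'  n3⇒n4  → match P0@[1:4]
[5] read 'c'  n4⇒n5 (fail-walked)
[6] read 'd'  n5⇒n1 (fail-walked)
[7] read 'c'  n1⇒n2
[8] read 'c'  n2⇒n3
[9] read 'b'  n3⇒n4  → match P0@[6:9]
[10] read 'c'  n4⇒n5 (fail-walked)
[11] read 'b'  n5⇒n0 (fail-walked)
[12] read 'b'  n0⇒n0
[13] read 'a'  n0⇒n8  → match P3@[13:13]
[14] read 'c'  n8⇒n5 (fail-walked)
[15] read 'c'  n5⇒n6
[16] read 'a'  n6⇒n7  → match P1@[14:16],P3@[16:16]
[17] read 'b'  n7⇒n0 (fail-walked)
[18] read 'a'  n0⇒n8  → match P3@[18:18]
[19] read 'a'  n8⇒n9  → match P2@[18:19],P3@[19:19]
[20] read 'a'  n9⇒n9 (fail-walked)  → match P2@[19:20],P3@[20:20]
[21] read 'a'  n9⇒n9 (fail-walked)  → match P2@[20:21],P3@[21:21]
[22] read 'c'  n9⇒n5 (fail-walked)
[23] read 'c'  n5⇒n6
[24] read 'c'  n6⇒n6 (fail-walked)
[25] read 'a'  n6⇒n7  → match P1@[23:25],P3@[25:25]
[26] read 'a'  n7⇒n9 (fail-walked)  → match P2@[25:26],P3@[26:26]
[27] read 'a'  n9⇒n9 (fail-walked)  → match P2@[26:27],P3@[27:27]

Matches: [[4,0],[9,0],[13,3],[16,1],[16,3],[18,3],[19,2],[19,3],[20,2],[20,3],[21,2],[21,3],[25,1],[25,3],[26,2],[26,3],[27,2],[27,3]]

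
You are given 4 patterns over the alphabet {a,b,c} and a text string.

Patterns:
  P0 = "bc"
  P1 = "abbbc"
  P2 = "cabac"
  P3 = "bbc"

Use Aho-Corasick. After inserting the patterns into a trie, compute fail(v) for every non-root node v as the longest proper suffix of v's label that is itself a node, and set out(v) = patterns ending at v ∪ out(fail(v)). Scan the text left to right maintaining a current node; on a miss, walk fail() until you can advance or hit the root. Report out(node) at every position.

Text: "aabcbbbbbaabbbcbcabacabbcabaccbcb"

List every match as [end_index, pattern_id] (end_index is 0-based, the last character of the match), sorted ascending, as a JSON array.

Construct AC machine:
Trie nodes:
  n0 'ε': a→3 b→1 c→8
  n1 'b': b→13 c→2
  n2 'bc': ·  [P0 ends]
  n3 'a': b→4
  n4 'ab': b→5
  n5 'abb': b→6
  n6 'abbb': c→7
  n7 'abbbc': ·  [P1 ends]
  n8 'c': a→9
  n9 'ca': b→10
  n10 'cab': a→11
  n11 'caba': c→12
  n12 'cabac': ·  [P2 ends]
  n13 'bb': c→14
  n14 'bbc': ·  [P3 ends]

Failure links (BFS by depth):
  fail(1) 'b': from fail(0)=0 chase 'b': 0 ⇒ 0;  out=∅∪out(0)=∅
  fail(3) 'a': from fail(0)=0 chase 'a': 0 ⇒ 0;  out=∅∪out(0)=∅
  fail(8) 'c': from fail(0)=0 chase 'c': 0 ⇒ 0;  out=∅∪out(0)=∅
  fail(2) 'bc': from fail(1)=0 chase 'c': 0 ⇒ 8;  out={0}∪out(8)={0}
  fail(4) 'ab': from fail(3)=0 chase 'b': 0 ⇒ 1;  out=∅∪out(1)=∅
  fail(9) 'ca': from fail(8)=0 chase 'a': 0 ⇒ 3;  out=∅∪out(3)=∅
  fail(13) 'bb': from fail(1)=0 chase 'b': 0 ⇒ 1;  out=∅∪out(1)=∅
  fail(5) 'abb': from fail(4)=1 chase 'b': 1 ⇒ 13;  out=∅∪out(13)=∅
  fail(10) 'cab': from fail(9)=3 chase 'b': 3 ⇒ 4;  out=∅∪out(4)=∅
  fail(14) 'bbc': from fail(13)=1 chase 'c': 1 ⇒ 2;  out={3}∪out(2)={0,3}
  fail(6) 'abbb': from fail(5)=13 chase 'b': 13→1 ⇒ 13;  out=∅∪out(13)=∅
  fail(11) 'caba': from fail(10)=4 chase 'a': 4→1→0 ⇒ 3;  out=∅∪out(3)=∅
  fail(7) 'abbbc': from fail(6)=13 chase 'c': 13 ⇒ 14;  out={1}∪out(14)={0,1,3}
  fail(12) 'cabac': from fail(11)=3 chase 'c': 3→0 ⇒ 8;  out={2}∪out(8)={2}

Run:
pos 0 'a': at 3
pos 1 'a': at 3 (fail-walked)
pos 2 'b': at 4
pos 3 'c': at 2 (fail-walked)  emit P0@[2:3]
pos 4 'b': at 1 (fail-walked)
pos 5 'b': at 13
pos 6 'b': at 13 (fail-walked)
pos 7 'b': at 13 (fail-walked)
pos 8 'b': at 13 (fail-walked)
pos 9 'a': at 3 (fail-walked)
pos 10 'a': at 3 (fail-walked)
pos 11 'b': at 4
pos 12 'b': at 5
pos 13 'b': at 6
pos 14 'c': at 7  emit P0@[13:14],P1@[10:14],P3@[12:14]
pos 15 'b': at 1 (fail-walked)
pos 16 'c': at 2  emit P0@[15:16]
pos 17 'a': at 9 (fail-walked)
pos 18 'b': at 10
pos 19 'a': at 11
pos 20 'c': at 12  emit P2@[16:20]
pos 21 'a': at 9 (fail-walked)
pos 22 'b': at 10
pos 23 'b': at 5 (fail-walked)
pos 24 'c': at 14 (fail-walked)  emit P0@[23:24],P3@[22:24]
pos 25 'a': at 9 (fail-walked)
pos 26 'b': at 10
pos 27 'a': at 11
pos 28 'c': at 12  emit P2@[24:28]
pos 29 'c': at 8 (fail-walked)
pos 30 'b': at 1 (fail-walked)
pos 31 'c': at 2  emit P0@[30:31]
pos 32 'b': at 1 (fail-walked)

All matches (sorted): [[3,0],[14,0],[14,1],[14,3],[16,0],[20,2],[24,0],[24,3],[28,2],[31,0]]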